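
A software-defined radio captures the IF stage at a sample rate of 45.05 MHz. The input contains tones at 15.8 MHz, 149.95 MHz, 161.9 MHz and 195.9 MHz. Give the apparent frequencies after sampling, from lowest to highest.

fs/2 = 22.525 MHz.
15.8 MHz ≤ fs/2 = 22.525 MHz, passes unchanged.
149.95 MHz mod fs = 14.8 MHz.
14.8 MHz ≤ fs/2 = 22.525 MHz, appears at 14.8 MHz.
161.9 MHz mod fs = 26.75 MHz.
26.75 MHz > fs/2 = 22.525 MHz, folds to fs − 26.75 MHz = 18.3 MHz.
195.9 MHz mod fs = 15.7 MHz.
15.7 MHz ≤ fs/2 = 22.525 MHz, appears at 15.7 MHz.
Distinct values: {14.8 MHz, 15.7 MHz, 15.8 MHz, 18.3 MHz}.

14.8 MHz, 15.7 MHz, 15.8 MHz, 18.3 MHz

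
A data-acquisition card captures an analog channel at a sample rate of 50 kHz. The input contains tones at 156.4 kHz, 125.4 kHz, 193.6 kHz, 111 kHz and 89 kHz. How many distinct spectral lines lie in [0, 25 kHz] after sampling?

fs/2 = 25 kHz.
156.4 kHz mod fs = 6.4 kHz.
6.4 kHz ≤ fs/2 = 25 kHz, appears at 6.4 kHz.
125.4 kHz mod fs = 25.4 kHz.
25.4 kHz > fs/2 = 25 kHz, folds to fs − 25.4 kHz = 24.6 kHz.
193.6 kHz mod fs = 43.6 kHz.
43.6 kHz > fs/2 = 25 kHz, folds to fs − 43.6 kHz = 6.4 kHz.
111 kHz mod fs = 11 kHz.
11 kHz ≤ fs/2 = 25 kHz, appears at 11 kHz.
89 kHz mod fs = 39 kHz.
39 kHz > fs/2 = 25 kHz, folds to fs − 39 kHz = 11 kHz.
Distinct values: {6.4 kHz, 11 kHz, 24.6 kHz} → 3.

3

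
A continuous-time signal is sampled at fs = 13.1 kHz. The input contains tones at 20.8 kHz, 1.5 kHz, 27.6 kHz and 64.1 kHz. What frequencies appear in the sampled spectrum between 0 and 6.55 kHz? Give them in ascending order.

1.4 kHz, 1.5 kHz, 5.4 kHz

fs/2 = 6.55 kHz.
20.8 kHz mod fs = 7.7 kHz.
7.7 kHz > fs/2 = 6.55 kHz, folds to fs − 7.7 kHz = 5.4 kHz.
1.5 kHz ≤ fs/2 = 6.55 kHz, passes unchanged.
27.6 kHz mod fs = 1.4 kHz.
1.4 kHz ≤ fs/2 = 6.55 kHz, appears at 1.4 kHz.
64.1 kHz mod fs = 11.7 kHz.
11.7 kHz > fs/2 = 6.55 kHz, folds to fs − 11.7 kHz = 1.4 kHz.
Distinct values: {1.4 kHz, 1.5 kHz, 5.4 kHz}.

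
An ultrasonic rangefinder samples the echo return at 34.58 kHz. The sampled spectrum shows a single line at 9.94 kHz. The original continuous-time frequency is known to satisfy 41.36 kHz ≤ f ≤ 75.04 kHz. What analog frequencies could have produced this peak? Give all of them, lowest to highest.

Frequencies that alias to 9.94 kHz are k·fs ± 9.94 kHz for integer k ≥ 0.
k=0: 9.94 kHz.
k=1: 24.64 kHz, 44.52 kHz.
k=2: 59.22 kHz, 79.1 kHz.
k=3: 93.8 kHz, 113.68 kHz.
Within [41.36 kHz, 75.04 kHz]: 44.52 kHz, 59.22 kHz.

44.52 kHz, 59.22 kHz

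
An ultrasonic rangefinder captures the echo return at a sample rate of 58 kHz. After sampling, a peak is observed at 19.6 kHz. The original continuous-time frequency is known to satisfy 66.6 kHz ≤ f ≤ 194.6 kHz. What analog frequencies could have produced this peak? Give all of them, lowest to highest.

Frequencies that alias to 19.6 kHz are k·fs ± 19.6 kHz for integer k ≥ 0.
k=0: 19.6 kHz.
k=1: 38.4 kHz, 77.6 kHz.
k=2: 96.4 kHz, 135.6 kHz.
k=3: 154.4 kHz, 193.6 kHz.
k=4: 212.4 kHz, 251.6 kHz.
Within [66.6 kHz, 194.6 kHz]: 77.6 kHz, 96.4 kHz, 135.6 kHz, 154.4 kHz, 193.6 kHz.

77.6 kHz, 96.4 kHz, 135.6 kHz, 154.4 kHz, 193.6 kHz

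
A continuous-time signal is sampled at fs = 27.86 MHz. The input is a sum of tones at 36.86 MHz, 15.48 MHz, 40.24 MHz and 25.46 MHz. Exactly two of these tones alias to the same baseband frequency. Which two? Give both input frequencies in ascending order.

15.48 MHz, 40.24 MHz

fs/2 = 13.93 MHz.
36.86 MHz mod fs = 9 MHz.
9 MHz ≤ fs/2 = 13.93 MHz, appears at 9 MHz.
15.48 MHz > fs/2 = 13.93 MHz, folds to fs − 15.48 MHz = 12.38 MHz.
40.24 MHz mod fs = 12.38 MHz.
12.38 MHz ≤ fs/2 = 13.93 MHz, appears at 12.38 MHz.
25.46 MHz > fs/2 = 13.93 MHz, folds to fs − 25.46 MHz = 2.4 MHz.
15.48 MHz and 40.24 MHz both map to 12.38 MHz.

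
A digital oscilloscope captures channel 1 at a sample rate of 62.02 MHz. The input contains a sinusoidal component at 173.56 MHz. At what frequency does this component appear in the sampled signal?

12.5 MHz

173.56 MHz mod fs = 49.52 MHz.
49.52 MHz > fs/2 = 31.01 MHz, folds to fs − 49.52 MHz = 12.5 MHz.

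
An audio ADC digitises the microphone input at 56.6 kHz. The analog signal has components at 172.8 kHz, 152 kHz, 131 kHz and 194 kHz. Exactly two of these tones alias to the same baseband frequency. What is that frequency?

17.8 kHz

fs/2 = 28.3 kHz.
172.8 kHz mod fs = 3 kHz.
3 kHz ≤ fs/2 = 28.3 kHz, appears at 3 kHz.
152 kHz mod fs = 38.8 kHz.
38.8 kHz > fs/2 = 28.3 kHz, folds to fs − 38.8 kHz = 17.8 kHz.
131 kHz mod fs = 17.8 kHz.
17.8 kHz ≤ fs/2 = 28.3 kHz, appears at 17.8 kHz.
194 kHz mod fs = 24.2 kHz.
24.2 kHz ≤ fs/2 = 28.3 kHz, appears at 24.2 kHz.
131 kHz and 152 kHz both map to 17.8 kHz.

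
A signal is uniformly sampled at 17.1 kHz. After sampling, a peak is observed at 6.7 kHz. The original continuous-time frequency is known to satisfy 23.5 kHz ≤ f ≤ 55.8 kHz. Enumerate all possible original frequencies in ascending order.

23.8 kHz, 27.5 kHz, 40.9 kHz, 44.6 kHz

Frequencies that alias to 6.7 kHz are k·fs ± 6.7 kHz for integer k ≥ 0.
k=0: 6.7 kHz.
k=1: 10.4 kHz, 23.8 kHz.
k=2: 27.5 kHz, 40.9 kHz.
k=3: 44.6 kHz, 58 kHz.
k=4: 61.7 kHz, 75.1 kHz.
Within [23.5 kHz, 55.8 kHz]: 23.8 kHz, 27.5 kHz, 40.9 kHz, 44.6 kHz.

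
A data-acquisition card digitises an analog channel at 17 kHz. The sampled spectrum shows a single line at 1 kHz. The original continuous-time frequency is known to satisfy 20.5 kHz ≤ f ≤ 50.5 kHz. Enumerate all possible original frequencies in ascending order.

Frequencies that alias to 1 kHz are k·fs ± 1 kHz for integer k ≥ 0.
k=0: 1 kHz.
k=1: 16 kHz, 18 kHz.
k=2: 33 kHz, 35 kHz.
k=3: 50 kHz, 52 kHz.
k=4: 67 kHz, 69 kHz.
Within [20.5 kHz, 50.5 kHz]: 33 kHz, 35 kHz, 50 kHz.

33 kHz, 35 kHz, 50 kHz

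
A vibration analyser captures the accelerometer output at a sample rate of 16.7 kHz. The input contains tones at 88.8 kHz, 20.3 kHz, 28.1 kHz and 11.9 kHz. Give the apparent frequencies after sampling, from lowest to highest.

fs/2 = 8.35 kHz.
88.8 kHz mod fs = 5.3 kHz.
5.3 kHz ≤ fs/2 = 8.35 kHz, appears at 5.3 kHz.
20.3 kHz mod fs = 3.6 kHz.
3.6 kHz ≤ fs/2 = 8.35 kHz, appears at 3.6 kHz.
28.1 kHz mod fs = 11.4 kHz.
11.4 kHz > fs/2 = 8.35 kHz, folds to fs − 11.4 kHz = 5.3 kHz.
11.9 kHz > fs/2 = 8.35 kHz, folds to fs − 11.9 kHz = 4.8 kHz.
Distinct values: {3.6 kHz, 4.8 kHz, 5.3 kHz}.

3.6 kHz, 4.8 kHz, 5.3 kHz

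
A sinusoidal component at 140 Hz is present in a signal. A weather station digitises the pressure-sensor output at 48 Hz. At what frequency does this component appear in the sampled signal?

140 Hz mod fs = 44 Hz.
44 Hz > fs/2 = 24 Hz, folds to fs − 44 Hz = 4 Hz.

4 Hz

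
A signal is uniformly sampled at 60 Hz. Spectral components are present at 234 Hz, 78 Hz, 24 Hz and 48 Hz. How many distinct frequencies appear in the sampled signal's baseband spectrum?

4

fs/2 = 30 Hz.
234 Hz mod fs = 54 Hz.
54 Hz > fs/2 = 30 Hz, folds to fs − 54 Hz = 6 Hz.
78 Hz mod fs = 18 Hz.
18 Hz ≤ fs/2 = 30 Hz, appears at 18 Hz.
24 Hz ≤ fs/2 = 30 Hz, passes unchanged.
48 Hz > fs/2 = 30 Hz, folds to fs − 48 Hz = 12 Hz.
Distinct values: {6 Hz, 12 Hz, 18 Hz, 24 Hz} → 4.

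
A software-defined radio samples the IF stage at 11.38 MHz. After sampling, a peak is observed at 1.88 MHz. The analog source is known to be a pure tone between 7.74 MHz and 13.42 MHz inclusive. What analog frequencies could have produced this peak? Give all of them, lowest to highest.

9.5 MHz, 13.26 MHz

Frequencies that alias to 1.88 MHz are k·fs ± 1.88 MHz for integer k ≥ 0.
k=0: 1.88 MHz.
k=1: 9.5 MHz, 13.26 MHz.
k=2: 20.88 MHz, 24.64 MHz.
Within [7.74 MHz, 13.42 MHz]: 9.5 MHz, 13.26 MHz.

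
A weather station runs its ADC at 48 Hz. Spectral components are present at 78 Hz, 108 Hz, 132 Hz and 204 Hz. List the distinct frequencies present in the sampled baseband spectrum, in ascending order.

fs/2 = 24 Hz.
78 Hz mod fs = 30 Hz.
30 Hz > fs/2 = 24 Hz, folds to fs − 30 Hz = 18 Hz.
108 Hz mod fs = 12 Hz.
12 Hz ≤ fs/2 = 24 Hz, appears at 12 Hz.
132 Hz mod fs = 36 Hz.
36 Hz > fs/2 = 24 Hz, folds to fs − 36 Hz = 12 Hz.
204 Hz mod fs = 12 Hz.
12 Hz ≤ fs/2 = 24 Hz, appears at 12 Hz.
Distinct values: {12 Hz, 18 Hz}.

12 Hz, 18 Hz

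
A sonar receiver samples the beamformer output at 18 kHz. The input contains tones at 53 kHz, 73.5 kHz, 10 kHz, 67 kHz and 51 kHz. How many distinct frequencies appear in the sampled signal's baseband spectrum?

fs/2 = 9 kHz.
53 kHz mod fs = 17 kHz.
17 kHz > fs/2 = 9 kHz, folds to fs − 17 kHz = 1 kHz.
73.5 kHz mod fs = 1.5 kHz.
1.5 kHz ≤ fs/2 = 9 kHz, appears at 1.5 kHz.
10 kHz > fs/2 = 9 kHz, folds to fs − 10 kHz = 8 kHz.
67 kHz mod fs = 13 kHz.
13 kHz > fs/2 = 9 kHz, folds to fs − 13 kHz = 5 kHz.
51 kHz mod fs = 15 kHz.
15 kHz > fs/2 = 9 kHz, folds to fs − 15 kHz = 3 kHz.
Distinct values: {1 kHz, 1.5 kHz, 3 kHz, 5 kHz, 8 kHz} → 5.

5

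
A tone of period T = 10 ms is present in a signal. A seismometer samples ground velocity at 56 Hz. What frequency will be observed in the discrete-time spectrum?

T = 10 ms → f = 1/T = 100 Hz.
100 Hz mod fs = 44 Hz.
44 Hz > fs/2 = 28 Hz, folds to fs − 44 Hz = 12 Hz.

12 Hz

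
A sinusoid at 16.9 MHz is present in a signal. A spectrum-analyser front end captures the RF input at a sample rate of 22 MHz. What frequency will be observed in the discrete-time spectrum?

16.9 MHz > fs/2 = 11 MHz, folds to fs − 16.9 MHz = 5.1 MHz.

5.1 MHz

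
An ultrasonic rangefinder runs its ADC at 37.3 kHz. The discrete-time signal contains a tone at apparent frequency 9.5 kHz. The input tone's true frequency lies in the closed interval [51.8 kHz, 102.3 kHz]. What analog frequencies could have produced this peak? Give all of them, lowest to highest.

65.1 kHz, 84.1 kHz

Frequencies that alias to 9.5 kHz are k·fs ± 9.5 kHz for integer k ≥ 0.
k=0: 9.5 kHz.
k=1: 27.8 kHz, 46.8 kHz.
k=2: 65.1 kHz, 84.1 kHz.
k=3: 102.4 kHz, 121.4 kHz.
Within [51.8 kHz, 102.3 kHz]: 65.1 kHz, 84.1 kHz.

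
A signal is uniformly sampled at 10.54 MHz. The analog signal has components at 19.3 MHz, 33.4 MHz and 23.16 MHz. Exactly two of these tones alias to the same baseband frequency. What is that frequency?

1.78 MHz

fs/2 = 5.27 MHz.
19.3 MHz mod fs = 8.76 MHz.
8.76 MHz > fs/2 = 5.27 MHz, folds to fs − 8.76 MHz = 1.78 MHz.
33.4 MHz mod fs = 1.78 MHz.
1.78 MHz ≤ fs/2 = 5.27 MHz, appears at 1.78 MHz.
23.16 MHz mod fs = 2.08 MHz.
2.08 MHz ≤ fs/2 = 5.27 MHz, appears at 2.08 MHz.
19.3 MHz and 33.4 MHz both map to 1.78 MHz.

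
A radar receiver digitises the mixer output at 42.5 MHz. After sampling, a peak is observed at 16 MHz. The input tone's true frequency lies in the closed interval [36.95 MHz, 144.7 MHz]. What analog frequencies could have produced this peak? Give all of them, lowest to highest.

Frequencies that alias to 16 MHz are k·fs ± 16 MHz for integer k ≥ 0.
k=0: 16 MHz.
k=1: 26.5 MHz, 58.5 MHz.
k=2: 69 MHz, 101 MHz.
k=3: 111.5 MHz, 143.5 MHz.
k=4: 154 MHz, 186 MHz.
Within [36.95 MHz, 144.7 MHz]: 58.5 MHz, 69 MHz, 101 MHz, 111.5 MHz, 143.5 MHz.

58.5 MHz, 69 MHz, 101 MHz, 111.5 MHz, 143.5 MHz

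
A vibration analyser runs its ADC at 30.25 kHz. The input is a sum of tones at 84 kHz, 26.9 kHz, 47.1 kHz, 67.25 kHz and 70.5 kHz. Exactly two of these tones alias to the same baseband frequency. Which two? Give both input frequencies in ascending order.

67.25 kHz, 84 kHz

fs/2 = 15.125 kHz.
84 kHz mod fs = 23.5 kHz.
23.5 kHz > fs/2 = 15.125 kHz, folds to fs − 23.5 kHz = 6.75 kHz.
26.9 kHz > fs/2 = 15.125 kHz, folds to fs − 26.9 kHz = 3.35 kHz.
47.1 kHz mod fs = 16.85 kHz.
16.85 kHz > fs/2 = 15.125 kHz, folds to fs − 16.85 kHz = 13.4 kHz.
67.25 kHz mod fs = 6.75 kHz.
6.75 kHz ≤ fs/2 = 15.125 kHz, appears at 6.75 kHz.
70.5 kHz mod fs = 10 kHz.
10 kHz ≤ fs/2 = 15.125 kHz, appears at 10 kHz.
67.25 kHz and 84 kHz both map to 6.75 kHz.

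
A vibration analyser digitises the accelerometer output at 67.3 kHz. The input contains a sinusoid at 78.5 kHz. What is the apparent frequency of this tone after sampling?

78.5 kHz mod fs = 11.2 kHz.
11.2 kHz ≤ fs/2 = 33.65 kHz, appears at 11.2 kHz.

11.2 kHz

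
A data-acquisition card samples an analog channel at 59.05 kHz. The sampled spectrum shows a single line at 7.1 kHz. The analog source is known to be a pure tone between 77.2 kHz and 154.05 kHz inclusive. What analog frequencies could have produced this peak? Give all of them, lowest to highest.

111 kHz, 125.2 kHz

Frequencies that alias to 7.1 kHz are k·fs ± 7.1 kHz for integer k ≥ 0.
k=0: 7.1 kHz.
k=1: 51.95 kHz, 66.15 kHz.
k=2: 111 kHz, 125.2 kHz.
k=3: 170.05 kHz, 184.25 kHz.
Within [77.2 kHz, 154.05 kHz]: 111 kHz, 125.2 kHz.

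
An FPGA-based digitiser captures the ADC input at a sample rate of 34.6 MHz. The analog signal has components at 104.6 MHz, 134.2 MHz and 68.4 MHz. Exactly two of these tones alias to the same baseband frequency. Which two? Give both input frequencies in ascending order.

68.4 MHz, 104.6 MHz

fs/2 = 17.3 MHz.
104.6 MHz mod fs = 0.8 MHz.
0.8 MHz ≤ fs/2 = 17.3 MHz, appears at 0.8 MHz.
134.2 MHz mod fs = 30.4 MHz.
30.4 MHz > fs/2 = 17.3 MHz, folds to fs − 30.4 MHz = 4.2 MHz.
68.4 MHz mod fs = 33.8 MHz.
33.8 MHz > fs/2 = 17.3 MHz, folds to fs − 33.8 MHz = 0.8 MHz.
68.4 MHz and 104.6 MHz both map to 0.8 MHz.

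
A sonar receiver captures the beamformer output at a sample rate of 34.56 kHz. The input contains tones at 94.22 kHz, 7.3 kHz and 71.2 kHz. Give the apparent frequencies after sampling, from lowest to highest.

2.08 kHz, 7.3 kHz, 9.46 kHz

fs/2 = 17.28 kHz.
94.22 kHz mod fs = 25.1 kHz.
25.1 kHz > fs/2 = 17.28 kHz, folds to fs − 25.1 kHz = 9.46 kHz.
7.3 kHz ≤ fs/2 = 17.28 kHz, passes unchanged.
71.2 kHz mod fs = 2.08 kHz.
2.08 kHz ≤ fs/2 = 17.28 kHz, appears at 2.08 kHz.
Distinct values: {2.08 kHz, 7.3 kHz, 9.46 kHz}.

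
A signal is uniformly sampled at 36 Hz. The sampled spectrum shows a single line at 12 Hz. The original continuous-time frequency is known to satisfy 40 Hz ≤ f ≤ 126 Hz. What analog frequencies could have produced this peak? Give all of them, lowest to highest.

Frequencies that alias to 12 Hz are k·fs ± 12 Hz for integer k ≥ 0.
k=0: 12 Hz.
k=1: 24 Hz, 48 Hz.
k=2: 60 Hz, 84 Hz.
k=3: 96 Hz, 120 Hz.
k=4: 132 Hz, 156 Hz.
Within [40 Hz, 126 Hz]: 48 Hz, 60 Hz, 84 Hz, 96 Hz, 120 Hz.

48 Hz, 60 Hz, 84 Hz, 96 Hz, 120 Hz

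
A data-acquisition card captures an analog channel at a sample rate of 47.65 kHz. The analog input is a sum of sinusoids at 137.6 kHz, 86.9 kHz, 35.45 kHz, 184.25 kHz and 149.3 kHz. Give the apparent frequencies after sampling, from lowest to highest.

fs/2 = 23.825 kHz.
137.6 kHz mod fs = 42.3 kHz.
42.3 kHz > fs/2 = 23.825 kHz, folds to fs − 42.3 kHz = 5.35 kHz.
86.9 kHz mod fs = 39.25 kHz.
39.25 kHz > fs/2 = 23.825 kHz, folds to fs − 39.25 kHz = 8.4 kHz.
35.45 kHz > fs/2 = 23.825 kHz, folds to fs − 35.45 kHz = 12.2 kHz.
184.25 kHz mod fs = 41.3 kHz.
41.3 kHz > fs/2 = 23.825 kHz, folds to fs − 41.3 kHz = 6.35 kHz.
149.3 kHz mod fs = 6.35 kHz.
6.35 kHz ≤ fs/2 = 23.825 kHz, appears at 6.35 kHz.
Distinct values: {5.35 kHz, 6.35 kHz, 8.4 kHz, 12.2 kHz}.

5.35 kHz, 6.35 kHz, 8.4 kHz, 12.2 kHz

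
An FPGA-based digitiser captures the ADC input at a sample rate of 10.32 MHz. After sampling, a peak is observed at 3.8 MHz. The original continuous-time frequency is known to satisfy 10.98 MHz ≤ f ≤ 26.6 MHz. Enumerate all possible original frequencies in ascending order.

14.12 MHz, 16.84 MHz, 24.44 MHz

Frequencies that alias to 3.8 MHz are k·fs ± 3.8 MHz for integer k ≥ 0.
k=0: 3.8 MHz.
k=1: 6.52 MHz, 14.12 MHz.
k=2: 16.84 MHz, 24.44 MHz.
k=3: 27.16 MHz, 34.76 MHz.
Within [10.98 MHz, 26.6 MHz]: 14.12 MHz, 16.84 MHz, 24.44 MHz.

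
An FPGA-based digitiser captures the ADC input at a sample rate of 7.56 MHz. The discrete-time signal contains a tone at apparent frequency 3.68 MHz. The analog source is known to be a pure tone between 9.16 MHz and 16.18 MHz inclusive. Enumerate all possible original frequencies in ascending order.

Frequencies that alias to 3.68 MHz are k·fs ± 3.68 MHz for integer k ≥ 0.
k=0: 3.68 MHz.
k=1: 3.88 MHz, 11.24 MHz.
k=2: 11.44 MHz, 18.8 MHz.
k=3: 19 MHz, 26.36 MHz.
Within [9.16 MHz, 16.18 MHz]: 11.24 MHz, 11.44 MHz.

11.24 MHz, 11.44 MHz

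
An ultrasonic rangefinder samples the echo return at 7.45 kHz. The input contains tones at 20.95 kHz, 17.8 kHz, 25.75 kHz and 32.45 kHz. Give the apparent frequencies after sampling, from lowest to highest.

fs/2 = 3.725 kHz.
20.95 kHz mod fs = 6.05 kHz.
6.05 kHz > fs/2 = 3.725 kHz, folds to fs − 6.05 kHz = 1.4 kHz.
17.8 kHz mod fs = 2.9 kHz.
2.9 kHz ≤ fs/2 = 3.725 kHz, appears at 2.9 kHz.
25.75 kHz mod fs = 3.4 kHz.
3.4 kHz ≤ fs/2 = 3.725 kHz, appears at 3.4 kHz.
32.45 kHz mod fs = 2.65 kHz.
2.65 kHz ≤ fs/2 = 3.725 kHz, appears at 2.65 kHz.
Distinct values: {1.4 kHz, 2.65 kHz, 2.9 kHz, 3.4 kHz}.

1.4 kHz, 2.65 kHz, 2.9 kHz, 3.4 kHz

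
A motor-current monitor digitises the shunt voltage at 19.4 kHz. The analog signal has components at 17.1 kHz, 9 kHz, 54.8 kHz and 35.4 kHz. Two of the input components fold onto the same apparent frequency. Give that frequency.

fs/2 = 9.7 kHz.
17.1 kHz > fs/2 = 9.7 kHz, folds to fs − 17.1 kHz = 2.3 kHz.
9 kHz ≤ fs/2 = 9.7 kHz, passes unchanged.
54.8 kHz mod fs = 16 kHz.
16 kHz > fs/2 = 9.7 kHz, folds to fs − 16 kHz = 3.4 kHz.
35.4 kHz mod fs = 16 kHz.
16 kHz > fs/2 = 9.7 kHz, folds to fs − 16 kHz = 3.4 kHz.
35.4 kHz and 54.8 kHz both map to 3.4 kHz.

3.4 kHz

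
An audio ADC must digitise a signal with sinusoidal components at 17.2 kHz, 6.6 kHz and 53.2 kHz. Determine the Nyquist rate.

106.4 kHz

Highest-frequency component: 53.2 kHz.
Nyquist rate = 2 × 53.2 kHz = 106.4 kHz.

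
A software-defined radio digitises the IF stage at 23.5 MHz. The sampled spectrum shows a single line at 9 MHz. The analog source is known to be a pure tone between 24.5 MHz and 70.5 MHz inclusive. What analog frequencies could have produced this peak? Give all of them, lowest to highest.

Frequencies that alias to 9 MHz are k·fs ± 9 MHz for integer k ≥ 0.
k=0: 9 MHz.
k=1: 14.5 MHz, 32.5 MHz.
k=2: 38 MHz, 56 MHz.
k=3: 61.5 MHz, 79.5 MHz.
k=4: 85 MHz, 103 MHz.
Within [24.5 MHz, 70.5 MHz]: 32.5 MHz, 38 MHz, 56 MHz, 61.5 MHz.

32.5 MHz, 38 MHz, 56 MHz, 61.5 MHz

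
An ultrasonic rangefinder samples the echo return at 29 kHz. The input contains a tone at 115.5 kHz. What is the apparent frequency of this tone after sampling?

115.5 kHz mod fs = 28.5 kHz.
28.5 kHz > fs/2 = 14.5 kHz, folds to fs − 28.5 kHz = 0.5 kHz.

0.5 kHz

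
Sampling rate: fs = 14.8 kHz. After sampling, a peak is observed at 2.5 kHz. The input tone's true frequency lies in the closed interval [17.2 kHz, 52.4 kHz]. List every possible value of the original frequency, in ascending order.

Frequencies that alias to 2.5 kHz are k·fs ± 2.5 kHz for integer k ≥ 0.
k=0: 2.5 kHz.
k=1: 12.3 kHz, 17.3 kHz.
k=2: 27.1 kHz, 32.1 kHz.
k=3: 41.9 kHz, 46.9 kHz.
k=4: 56.7 kHz, 61.7 kHz.
Within [17.2 kHz, 52.4 kHz]: 17.3 kHz, 27.1 kHz, 32.1 kHz, 41.9 kHz, 46.9 kHz.

17.3 kHz, 27.1 kHz, 32.1 kHz, 41.9 kHz, 46.9 kHz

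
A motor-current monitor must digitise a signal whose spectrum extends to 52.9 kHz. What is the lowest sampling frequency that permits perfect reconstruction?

105.8 kHz

Nyquist rate = 2 × 52.9 kHz = 105.8 kHz.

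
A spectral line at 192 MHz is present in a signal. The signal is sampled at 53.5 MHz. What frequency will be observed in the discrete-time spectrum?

192 MHz mod fs = 31.5 MHz.
31.5 MHz > fs/2 = 26.75 MHz, folds to fs − 31.5 MHz = 22 MHz.

22 MHz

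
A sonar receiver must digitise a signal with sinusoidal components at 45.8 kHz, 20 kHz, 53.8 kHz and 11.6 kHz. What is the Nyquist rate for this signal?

107.6 kHz

Highest-frequency component: 53.8 kHz.
Nyquist rate = 2 × 53.8 kHz = 107.6 kHz.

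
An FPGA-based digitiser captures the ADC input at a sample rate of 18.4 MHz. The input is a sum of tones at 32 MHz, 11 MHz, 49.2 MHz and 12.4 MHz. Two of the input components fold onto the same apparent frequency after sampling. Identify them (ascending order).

fs/2 = 9.2 MHz.
32 MHz mod fs = 13.6 MHz.
13.6 MHz > fs/2 = 9.2 MHz, folds to fs − 13.6 MHz = 4.8 MHz.
11 MHz > fs/2 = 9.2 MHz, folds to fs − 11 MHz = 7.4 MHz.
49.2 MHz mod fs = 12.4 MHz.
12.4 MHz > fs/2 = 9.2 MHz, folds to fs − 12.4 MHz = 6 MHz.
12.4 MHz > fs/2 = 9.2 MHz, folds to fs − 12.4 MHz = 6 MHz.
12.4 MHz and 49.2 MHz both map to 6 MHz.

12.4 MHz, 49.2 MHz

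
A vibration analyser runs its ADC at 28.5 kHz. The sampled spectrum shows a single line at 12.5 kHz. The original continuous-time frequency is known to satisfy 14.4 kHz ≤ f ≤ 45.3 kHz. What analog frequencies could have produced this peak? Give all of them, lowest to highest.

Frequencies that alias to 12.5 kHz are k·fs ± 12.5 kHz for integer k ≥ 0.
k=0: 12.5 kHz.
k=1: 16 kHz, 41 kHz.
k=2: 44.5 kHz, 69.5 kHz.
k=3: 73 kHz, 98 kHz.
Within [14.4 kHz, 45.3 kHz]: 16 kHz, 41 kHz, 44.5 kHz.

16 kHz, 41 kHz, 44.5 kHz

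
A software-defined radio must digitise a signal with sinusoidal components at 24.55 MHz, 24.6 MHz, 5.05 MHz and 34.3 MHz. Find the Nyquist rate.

68.6 MHz

Highest-frequency component: 34.3 MHz.
Nyquist rate = 2 × 34.3 MHz = 68.6 MHz.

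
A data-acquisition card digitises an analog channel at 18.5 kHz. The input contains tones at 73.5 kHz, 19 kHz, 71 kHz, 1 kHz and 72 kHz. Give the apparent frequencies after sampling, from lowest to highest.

0.5 kHz, 1 kHz, 2 kHz, 3 kHz

fs/2 = 9.25 kHz.
73.5 kHz mod fs = 18 kHz.
18 kHz > fs/2 = 9.25 kHz, folds to fs − 18 kHz = 0.5 kHz.
19 kHz mod fs = 0.5 kHz.
0.5 kHz ≤ fs/2 = 9.25 kHz, appears at 0.5 kHz.
71 kHz mod fs = 15.5 kHz.
15.5 kHz > fs/2 = 9.25 kHz, folds to fs − 15.5 kHz = 3 kHz.
1 kHz ≤ fs/2 = 9.25 kHz, passes unchanged.
72 kHz mod fs = 16.5 kHz.
16.5 kHz > fs/2 = 9.25 kHz, folds to fs − 16.5 kHz = 2 kHz.
Distinct values: {0.5 kHz, 1 kHz, 2 kHz, 3 kHz}.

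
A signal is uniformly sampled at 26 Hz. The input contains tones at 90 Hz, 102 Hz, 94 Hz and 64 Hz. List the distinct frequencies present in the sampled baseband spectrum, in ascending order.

2 Hz, 10 Hz, 12 Hz

fs/2 = 13 Hz.
90 Hz mod fs = 12 Hz.
12 Hz ≤ fs/2 = 13 Hz, appears at 12 Hz.
102 Hz mod fs = 24 Hz.
24 Hz > fs/2 = 13 Hz, folds to fs − 24 Hz = 2 Hz.
94 Hz mod fs = 16 Hz.
16 Hz > fs/2 = 13 Hz, folds to fs − 16 Hz = 10 Hz.
64 Hz mod fs = 12 Hz.
12 Hz ≤ fs/2 = 13 Hz, appears at 12 Hz.
Distinct values: {2 Hz, 10 Hz, 12 Hz}.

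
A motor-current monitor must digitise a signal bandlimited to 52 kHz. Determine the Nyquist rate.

104 kHz

Nyquist rate = 2 × 52 kHz = 104 kHz.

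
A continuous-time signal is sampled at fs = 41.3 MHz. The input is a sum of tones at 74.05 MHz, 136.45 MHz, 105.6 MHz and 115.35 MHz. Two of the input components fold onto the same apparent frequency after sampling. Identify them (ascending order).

fs/2 = 20.65 MHz.
74.05 MHz mod fs = 32.75 MHz.
32.75 MHz > fs/2 = 20.65 MHz, folds to fs − 32.75 MHz = 8.55 MHz.
136.45 MHz mod fs = 12.55 MHz.
12.55 MHz ≤ fs/2 = 20.65 MHz, appears at 12.55 MHz.
105.6 MHz mod fs = 23 MHz.
23 MHz > fs/2 = 20.65 MHz, folds to fs − 23 MHz = 18.3 MHz.
115.35 MHz mod fs = 32.75 MHz.
32.75 MHz > fs/2 = 20.65 MHz, folds to fs − 32.75 MHz = 8.55 MHz.
74.05 MHz and 115.35 MHz both map to 8.55 MHz.

74.05 MHz, 115.35 MHz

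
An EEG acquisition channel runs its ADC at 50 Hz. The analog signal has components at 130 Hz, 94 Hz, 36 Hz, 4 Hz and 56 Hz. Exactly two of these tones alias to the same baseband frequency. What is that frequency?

fs/2 = 25 Hz.
130 Hz mod fs = 30 Hz.
30 Hz > fs/2 = 25 Hz, folds to fs − 30 Hz = 20 Hz.
94 Hz mod fs = 44 Hz.
44 Hz > fs/2 = 25 Hz, folds to fs − 44 Hz = 6 Hz.
36 Hz > fs/2 = 25 Hz, folds to fs − 36 Hz = 14 Hz.
4 Hz ≤ fs/2 = 25 Hz, passes unchanged.
56 Hz mod fs = 6 Hz.
6 Hz ≤ fs/2 = 25 Hz, appears at 6 Hz.
56 Hz and 94 Hz both map to 6 Hz.

6 Hz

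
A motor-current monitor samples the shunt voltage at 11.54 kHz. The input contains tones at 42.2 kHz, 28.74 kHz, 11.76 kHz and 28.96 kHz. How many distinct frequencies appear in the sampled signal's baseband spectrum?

fs/2 = 5.77 kHz.
42.2 kHz mod fs = 7.58 kHz.
7.58 kHz > fs/2 = 5.77 kHz, folds to fs − 7.58 kHz = 3.96 kHz.
28.74 kHz mod fs = 5.66 kHz.
5.66 kHz ≤ fs/2 = 5.77 kHz, appears at 5.66 kHz.
11.76 kHz mod fs = 0.22 kHz.
0.22 kHz ≤ fs/2 = 5.77 kHz, appears at 0.22 kHz.
28.96 kHz mod fs = 5.88 kHz.
5.88 kHz > fs/2 = 5.77 kHz, folds to fs − 5.88 kHz = 5.66 kHz.
Distinct values: {0.22 kHz, 3.96 kHz, 5.66 kHz} → 3.

3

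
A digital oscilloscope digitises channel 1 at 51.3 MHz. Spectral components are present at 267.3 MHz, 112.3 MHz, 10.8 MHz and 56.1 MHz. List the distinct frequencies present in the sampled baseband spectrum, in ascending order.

fs/2 = 25.65 MHz.
267.3 MHz mod fs = 10.8 MHz.
10.8 MHz ≤ fs/2 = 25.65 MHz, appears at 10.8 MHz.
112.3 MHz mod fs = 9.7 MHz.
9.7 MHz ≤ fs/2 = 25.65 MHz, appears at 9.7 MHz.
10.8 MHz ≤ fs/2 = 25.65 MHz, passes unchanged.
56.1 MHz mod fs = 4.8 MHz.
4.8 MHz ≤ fs/2 = 25.65 MHz, appears at 4.8 MHz.
Distinct values: {4.8 MHz, 9.7 MHz, 10.8 MHz}.

4.8 MHz, 9.7 MHz, 10.8 MHz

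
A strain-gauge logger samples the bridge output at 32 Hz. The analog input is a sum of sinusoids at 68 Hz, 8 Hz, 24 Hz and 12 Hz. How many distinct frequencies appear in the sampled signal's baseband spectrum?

3

fs/2 = 16 Hz.
68 Hz mod fs = 4 Hz.
4 Hz ≤ fs/2 = 16 Hz, appears at 4 Hz.
8 Hz ≤ fs/2 = 16 Hz, passes unchanged.
24 Hz > fs/2 = 16 Hz, folds to fs − 24 Hz = 8 Hz.
12 Hz ≤ fs/2 = 16 Hz, passes unchanged.
Distinct values: {4 Hz, 8 Hz, 12 Hz} → 3.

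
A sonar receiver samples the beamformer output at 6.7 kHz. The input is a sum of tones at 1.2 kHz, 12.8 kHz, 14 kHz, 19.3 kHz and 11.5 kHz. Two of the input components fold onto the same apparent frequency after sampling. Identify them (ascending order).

fs/2 = 3.35 kHz.
1.2 kHz ≤ fs/2 = 3.35 kHz, passes unchanged.
12.8 kHz mod fs = 6.1 kHz.
6.1 kHz > fs/2 = 3.35 kHz, folds to fs − 6.1 kHz = 0.6 kHz.
14 kHz mod fs = 0.6 kHz.
0.6 kHz ≤ fs/2 = 3.35 kHz, appears at 0.6 kHz.
19.3 kHz mod fs = 5.9 kHz.
5.9 kHz > fs/2 = 3.35 kHz, folds to fs − 5.9 kHz = 0.8 kHz.
11.5 kHz mod fs = 4.8 kHz.
4.8 kHz > fs/2 = 3.35 kHz, folds to fs − 4.8 kHz = 1.9 kHz.
12.8 kHz and 14 kHz both map to 0.6 kHz.

12.8 kHz, 14 kHz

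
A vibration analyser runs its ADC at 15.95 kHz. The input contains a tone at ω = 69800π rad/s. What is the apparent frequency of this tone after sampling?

3 kHz

ω = 69800π rad/s → f = ω/(2π) = 34900 Hz = 34.9 kHz.
34.9 kHz mod fs = 3 kHz.
3 kHz ≤ fs/2 = 7.975 kHz, appears at 3 kHz.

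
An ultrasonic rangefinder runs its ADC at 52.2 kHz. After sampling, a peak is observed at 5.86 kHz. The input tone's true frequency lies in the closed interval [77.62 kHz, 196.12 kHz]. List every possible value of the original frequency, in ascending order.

Frequencies that alias to 5.86 kHz are k·fs ± 5.86 kHz for integer k ≥ 0.
k=0: 5.86 kHz.
k=1: 46.34 kHz, 58.06 kHz.
k=2: 98.54 kHz, 110.26 kHz.
k=3: 150.74 kHz, 162.46 kHz.
k=4: 202.94 kHz, 214.66 kHz.
Within [77.62 kHz, 196.12 kHz]: 98.54 kHz, 110.26 kHz, 150.74 kHz, 162.46 kHz.

98.54 kHz, 110.26 kHz, 150.74 kHz, 162.46 kHz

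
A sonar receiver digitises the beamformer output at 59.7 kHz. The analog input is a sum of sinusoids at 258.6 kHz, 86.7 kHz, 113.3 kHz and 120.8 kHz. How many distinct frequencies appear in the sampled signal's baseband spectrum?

fs/2 = 29.85 kHz.
258.6 kHz mod fs = 19.8 kHz.
19.8 kHz ≤ fs/2 = 29.85 kHz, appears at 19.8 kHz.
86.7 kHz mod fs = 27 kHz.
27 kHz ≤ fs/2 = 29.85 kHz, appears at 27 kHz.
113.3 kHz mod fs = 53.6 kHz.
53.6 kHz > fs/2 = 29.85 kHz, folds to fs − 53.6 kHz = 6.1 kHz.
120.8 kHz mod fs = 1.4 kHz.
1.4 kHz ≤ fs/2 = 29.85 kHz, appears at 1.4 kHz.
Distinct values: {1.4 kHz, 6.1 kHz, 19.8 kHz, 27 kHz} → 4.

4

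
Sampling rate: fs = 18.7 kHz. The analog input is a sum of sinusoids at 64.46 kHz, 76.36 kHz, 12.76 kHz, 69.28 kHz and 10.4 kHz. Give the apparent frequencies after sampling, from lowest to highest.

fs/2 = 9.35 kHz.
64.46 kHz mod fs = 8.36 kHz.
8.36 kHz ≤ fs/2 = 9.35 kHz, appears at 8.36 kHz.
76.36 kHz mod fs = 1.56 kHz.
1.56 kHz ≤ fs/2 = 9.35 kHz, appears at 1.56 kHz.
12.76 kHz > fs/2 = 9.35 kHz, folds to fs − 12.76 kHz = 5.94 kHz.
69.28 kHz mod fs = 13.18 kHz.
13.18 kHz > fs/2 = 9.35 kHz, folds to fs − 13.18 kHz = 5.52 kHz.
10.4 kHz > fs/2 = 9.35 kHz, folds to fs − 10.4 kHz = 8.3 kHz.
Distinct values: {1.56 kHz, 5.52 kHz, 5.94 kHz, 8.3 kHz, 8.36 kHz}.

1.56 kHz, 5.52 kHz, 5.94 kHz, 8.3 kHz, 8.36 kHz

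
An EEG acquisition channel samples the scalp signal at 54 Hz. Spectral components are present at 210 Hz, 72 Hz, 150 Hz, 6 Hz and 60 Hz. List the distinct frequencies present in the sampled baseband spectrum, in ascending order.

6 Hz, 12 Hz, 18 Hz

fs/2 = 27 Hz.
210 Hz mod fs = 48 Hz.
48 Hz > fs/2 = 27 Hz, folds to fs − 48 Hz = 6 Hz.
72 Hz mod fs = 18 Hz.
18 Hz ≤ fs/2 = 27 Hz, appears at 18 Hz.
150 Hz mod fs = 42 Hz.
42 Hz > fs/2 = 27 Hz, folds to fs − 42 Hz = 12 Hz.
6 Hz ≤ fs/2 = 27 Hz, passes unchanged.
60 Hz mod fs = 6 Hz.
6 Hz ≤ fs/2 = 27 Hz, appears at 6 Hz.
Distinct values: {6 Hz, 12 Hz, 18 Hz}.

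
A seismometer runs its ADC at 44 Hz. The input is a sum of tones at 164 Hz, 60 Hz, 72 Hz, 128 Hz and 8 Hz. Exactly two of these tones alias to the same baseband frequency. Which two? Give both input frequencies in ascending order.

60 Hz, 72 Hz

fs/2 = 22 Hz.
164 Hz mod fs = 32 Hz.
32 Hz > fs/2 = 22 Hz, folds to fs − 32 Hz = 12 Hz.
60 Hz mod fs = 16 Hz.
16 Hz ≤ fs/2 = 22 Hz, appears at 16 Hz.
72 Hz mod fs = 28 Hz.
28 Hz > fs/2 = 22 Hz, folds to fs − 28 Hz = 16 Hz.
128 Hz mod fs = 40 Hz.
40 Hz > fs/2 = 22 Hz, folds to fs − 40 Hz = 4 Hz.
8 Hz ≤ fs/2 = 22 Hz, passes unchanged.
60 Hz and 72 Hz both map to 16 Hz.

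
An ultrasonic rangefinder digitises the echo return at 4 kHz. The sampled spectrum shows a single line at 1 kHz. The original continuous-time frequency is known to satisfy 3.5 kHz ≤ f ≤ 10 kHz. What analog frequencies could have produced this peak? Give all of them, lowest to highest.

Frequencies that alias to 1 kHz are k·fs ± 1 kHz for integer k ≥ 0.
k=0: 1 kHz.
k=1: 3 kHz, 5 kHz.
k=2: 7 kHz, 9 kHz.
k=3: 11 kHz, 13 kHz.
Within [3.5 kHz, 10 kHz]: 5 kHz, 7 kHz, 9 kHz.

5 kHz, 7 kHz, 9 kHz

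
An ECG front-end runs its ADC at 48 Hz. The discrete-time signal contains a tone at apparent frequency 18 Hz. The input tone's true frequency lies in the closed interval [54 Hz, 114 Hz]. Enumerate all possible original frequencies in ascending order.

Frequencies that alias to 18 Hz are k·fs ± 18 Hz for integer k ≥ 0.
k=0: 18 Hz.
k=1: 30 Hz, 66 Hz.
k=2: 78 Hz, 114 Hz.
k=3: 126 Hz, 162 Hz.
Within [54 Hz, 114 Hz]: 66 Hz, 78 Hz, 114 Hz.

66 Hz, 78 Hz, 114 Hz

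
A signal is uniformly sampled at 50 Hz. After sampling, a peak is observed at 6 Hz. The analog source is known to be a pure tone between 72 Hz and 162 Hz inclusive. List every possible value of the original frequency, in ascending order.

Frequencies that alias to 6 Hz are k·fs ± 6 Hz for integer k ≥ 0.
k=0: 6 Hz.
k=1: 44 Hz, 56 Hz.
k=2: 94 Hz, 106 Hz.
k=3: 144 Hz, 156 Hz.
k=4: 194 Hz, 206 Hz.
Within [72 Hz, 162 Hz]: 94 Hz, 106 Hz, 144 Hz, 156 Hz.

94 Hz, 106 Hz, 144 Hz, 156 Hz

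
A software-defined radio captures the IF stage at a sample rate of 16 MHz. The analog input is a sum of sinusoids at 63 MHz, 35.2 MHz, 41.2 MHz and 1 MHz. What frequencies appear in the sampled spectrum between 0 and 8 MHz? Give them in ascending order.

fs/2 = 8 MHz.
63 MHz mod fs = 15 MHz.
15 MHz > fs/2 = 8 MHz, folds to fs − 15 MHz = 1 MHz.
35.2 MHz mod fs = 3.2 MHz.
3.2 MHz ≤ fs/2 = 8 MHz, appears at 3.2 MHz.
41.2 MHz mod fs = 9.2 MHz.
9.2 MHz > fs/2 = 8 MHz, folds to fs − 9.2 MHz = 6.8 MHz.
1 MHz ≤ fs/2 = 8 MHz, passes unchanged.
Distinct values: {1 MHz, 3.2 MHz, 6.8 MHz}.

1 MHz, 3.2 MHz, 6.8 MHz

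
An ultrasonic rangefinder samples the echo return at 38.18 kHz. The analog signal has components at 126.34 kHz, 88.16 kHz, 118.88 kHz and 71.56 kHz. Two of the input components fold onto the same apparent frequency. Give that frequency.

11.8 kHz

fs/2 = 19.09 kHz.
126.34 kHz mod fs = 11.8 kHz.
11.8 kHz ≤ fs/2 = 19.09 kHz, appears at 11.8 kHz.
88.16 kHz mod fs = 11.8 kHz.
11.8 kHz ≤ fs/2 = 19.09 kHz, appears at 11.8 kHz.
118.88 kHz mod fs = 4.34 kHz.
4.34 kHz ≤ fs/2 = 19.09 kHz, appears at 4.34 kHz.
71.56 kHz mod fs = 33.38 kHz.
33.38 kHz > fs/2 = 19.09 kHz, folds to fs − 33.38 kHz = 4.8 kHz.
88.16 kHz and 126.34 kHz both map to 11.8 kHz.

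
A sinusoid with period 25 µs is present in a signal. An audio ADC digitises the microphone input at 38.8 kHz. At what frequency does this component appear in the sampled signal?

1.2 kHz

T = 25 µs → f = 1/T = 40 kHz.
40 kHz mod fs = 1.2 kHz.
1.2 kHz ≤ fs/2 = 19.4 kHz, appears at 1.2 kHz.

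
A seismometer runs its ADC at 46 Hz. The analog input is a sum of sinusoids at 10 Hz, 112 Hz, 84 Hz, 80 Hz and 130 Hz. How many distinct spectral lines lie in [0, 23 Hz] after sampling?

4

fs/2 = 23 Hz.
10 Hz ≤ fs/2 = 23 Hz, passes unchanged.
112 Hz mod fs = 20 Hz.
20 Hz ≤ fs/2 = 23 Hz, appears at 20 Hz.
84 Hz mod fs = 38 Hz.
38 Hz > fs/2 = 23 Hz, folds to fs − 38 Hz = 8 Hz.
80 Hz mod fs = 34 Hz.
34 Hz > fs/2 = 23 Hz, folds to fs − 34 Hz = 12 Hz.
130 Hz mod fs = 38 Hz.
38 Hz > fs/2 = 23 Hz, folds to fs − 38 Hz = 8 Hz.
Distinct values: {8 Hz, 10 Hz, 12 Hz, 20 Hz} → 4.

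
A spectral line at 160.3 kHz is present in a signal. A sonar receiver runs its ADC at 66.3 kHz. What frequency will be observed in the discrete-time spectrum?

160.3 kHz mod fs = 27.7 kHz.
27.7 kHz ≤ fs/2 = 33.15 kHz, appears at 27.7 kHz.

27.7 kHz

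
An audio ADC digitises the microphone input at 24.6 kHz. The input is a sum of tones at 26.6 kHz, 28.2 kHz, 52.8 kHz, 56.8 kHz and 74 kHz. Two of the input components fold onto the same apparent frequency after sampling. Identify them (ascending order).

28.2 kHz, 52.8 kHz

fs/2 = 12.3 kHz.
26.6 kHz mod fs = 2 kHz.
2 kHz ≤ fs/2 = 12.3 kHz, appears at 2 kHz.
28.2 kHz mod fs = 3.6 kHz.
3.6 kHz ≤ fs/2 = 12.3 kHz, appears at 3.6 kHz.
52.8 kHz mod fs = 3.6 kHz.
3.6 kHz ≤ fs/2 = 12.3 kHz, appears at 3.6 kHz.
56.8 kHz mod fs = 7.6 kHz.
7.6 kHz ≤ fs/2 = 12.3 kHz, appears at 7.6 kHz.
74 kHz mod fs = 0.2 kHz.
0.2 kHz ≤ fs/2 = 12.3 kHz, appears at 0.2 kHz.
28.2 kHz and 52.8 kHz both map to 3.6 kHz.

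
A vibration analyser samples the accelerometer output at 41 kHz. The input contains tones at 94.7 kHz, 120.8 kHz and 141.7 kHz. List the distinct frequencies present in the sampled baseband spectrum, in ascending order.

fs/2 = 20.5 kHz.
94.7 kHz mod fs = 12.7 kHz.
12.7 kHz ≤ fs/2 = 20.5 kHz, appears at 12.7 kHz.
120.8 kHz mod fs = 38.8 kHz.
38.8 kHz > fs/2 = 20.5 kHz, folds to fs − 38.8 kHz = 2.2 kHz.
141.7 kHz mod fs = 18.7 kHz.
18.7 kHz ≤ fs/2 = 20.5 kHz, appears at 18.7 kHz.
Distinct values: {2.2 kHz, 12.7 kHz, 18.7 kHz}.

2.2 kHz, 12.7 kHz, 18.7 kHz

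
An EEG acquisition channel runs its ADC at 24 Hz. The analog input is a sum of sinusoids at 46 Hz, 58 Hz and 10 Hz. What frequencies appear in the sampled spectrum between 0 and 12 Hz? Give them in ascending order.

fs/2 = 12 Hz.
46 Hz mod fs = 22 Hz.
22 Hz > fs/2 = 12 Hz, folds to fs − 22 Hz = 2 Hz.
58 Hz mod fs = 10 Hz.
10 Hz ≤ fs/2 = 12 Hz, appears at 10 Hz.
10 Hz ≤ fs/2 = 12 Hz, passes unchanged.
Distinct values: {2 Hz, 10 Hz}.

2 Hz, 10 Hz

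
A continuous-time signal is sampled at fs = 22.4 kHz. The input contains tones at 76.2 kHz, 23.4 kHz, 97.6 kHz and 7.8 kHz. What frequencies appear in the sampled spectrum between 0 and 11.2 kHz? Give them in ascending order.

fs/2 = 11.2 kHz.
76.2 kHz mod fs = 9 kHz.
9 kHz ≤ fs/2 = 11.2 kHz, appears at 9 kHz.
23.4 kHz mod fs = 1 kHz.
1 kHz ≤ fs/2 = 11.2 kHz, appears at 1 kHz.
97.6 kHz mod fs = 8 kHz.
8 kHz ≤ fs/2 = 11.2 kHz, appears at 8 kHz.
7.8 kHz ≤ fs/2 = 11.2 kHz, passes unchanged.
Distinct values: {1 kHz, 7.8 kHz, 8 kHz, 9 kHz}.

1 kHz, 7.8 kHz, 8 kHz, 9 kHz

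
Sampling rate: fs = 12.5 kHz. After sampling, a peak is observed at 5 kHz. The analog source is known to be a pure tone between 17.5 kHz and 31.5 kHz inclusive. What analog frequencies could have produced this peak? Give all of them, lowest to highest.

Frequencies that alias to 5 kHz are k·fs ± 5 kHz for integer k ≥ 0.
k=0: 5 kHz.
k=1: 7.5 kHz, 17.5 kHz.
k=2: 20 kHz, 30 kHz.
k=3: 32.5 kHz, 42.5 kHz.
Within [17.5 kHz, 31.5 kHz]: 17.5 kHz, 20 kHz, 30 kHz.

17.5 kHz, 20 kHz, 30 kHz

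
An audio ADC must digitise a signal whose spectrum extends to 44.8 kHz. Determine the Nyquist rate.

89.6 kHz

Nyquist rate = 2 × 44.8 kHz = 89.6 kHz.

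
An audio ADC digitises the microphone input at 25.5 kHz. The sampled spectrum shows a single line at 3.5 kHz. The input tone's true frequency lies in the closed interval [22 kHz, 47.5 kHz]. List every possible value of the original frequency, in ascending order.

Frequencies that alias to 3.5 kHz are k·fs ± 3.5 kHz for integer k ≥ 0.
k=0: 3.5 kHz.
k=1: 22 kHz, 29 kHz.
k=2: 47.5 kHz, 54.5 kHz.
k=3: 73 kHz, 80 kHz.
Within [22 kHz, 47.5 kHz]: 22 kHz, 29 kHz, 47.5 kHz.

22 kHz, 29 kHz, 47.5 kHz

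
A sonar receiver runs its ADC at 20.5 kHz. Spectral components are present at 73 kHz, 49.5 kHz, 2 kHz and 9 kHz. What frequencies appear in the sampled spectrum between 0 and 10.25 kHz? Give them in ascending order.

2 kHz, 8.5 kHz, 9 kHz

fs/2 = 10.25 kHz.
73 kHz mod fs = 11.5 kHz.
11.5 kHz > fs/2 = 10.25 kHz, folds to fs − 11.5 kHz = 9 kHz.
49.5 kHz mod fs = 8.5 kHz.
8.5 kHz ≤ fs/2 = 10.25 kHz, appears at 8.5 kHz.
2 kHz ≤ fs/2 = 10.25 kHz, passes unchanged.
9 kHz ≤ fs/2 = 10.25 kHz, passes unchanged.
Distinct values: {2 kHz, 8.5 kHz, 9 kHz}.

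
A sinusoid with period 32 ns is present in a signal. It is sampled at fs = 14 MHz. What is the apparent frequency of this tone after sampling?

3.25 MHz

T = 32 ns → f = 1/T = 31.25 MHz.
31.25 MHz mod fs = 3.25 MHz.
3.25 MHz ≤ fs/2 = 7 MHz, appears at 3.25 MHz.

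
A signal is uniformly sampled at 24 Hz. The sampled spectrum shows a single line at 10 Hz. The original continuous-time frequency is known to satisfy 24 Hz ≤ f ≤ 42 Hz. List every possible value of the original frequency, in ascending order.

34 Hz, 38 Hz

Frequencies that alias to 10 Hz are k·fs ± 10 Hz for integer k ≥ 0.
k=0: 10 Hz.
k=1: 14 Hz, 34 Hz.
k=2: 38 Hz, 58 Hz.
k=3: 62 Hz, 82 Hz.
Within [24 Hz, 42 Hz]: 34 Hz, 38 Hz.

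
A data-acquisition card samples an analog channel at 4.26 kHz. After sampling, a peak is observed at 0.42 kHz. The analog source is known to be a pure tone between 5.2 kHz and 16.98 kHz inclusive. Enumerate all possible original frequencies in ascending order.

8.1 kHz, 8.94 kHz, 12.36 kHz, 13.2 kHz, 16.62 kHz

Frequencies that alias to 0.42 kHz are k·fs ± 0.42 kHz for integer k ≥ 0.
k=0: 0.42 kHz.
k=1: 3.84 kHz, 4.68 kHz.
k=2: 8.1 kHz, 8.94 kHz.
k=3: 12.36 kHz, 13.2 kHz.
k=4: 16.62 kHz, 17.46 kHz.
k=5: 20.88 kHz, 21.72 kHz.
Within [5.2 kHz, 16.98 kHz]: 8.1 kHz, 8.94 kHz, 12.36 kHz, 13.2 kHz, 16.62 kHz.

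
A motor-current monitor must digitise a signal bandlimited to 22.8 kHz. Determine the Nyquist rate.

45.6 kHz

Nyquist rate = 2 × 22.8 kHz = 45.6 kHz.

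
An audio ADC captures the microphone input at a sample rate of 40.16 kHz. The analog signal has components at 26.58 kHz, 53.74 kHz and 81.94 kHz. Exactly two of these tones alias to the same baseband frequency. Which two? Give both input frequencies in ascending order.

26.58 kHz, 53.74 kHz

fs/2 = 20.08 kHz.
26.58 kHz > fs/2 = 20.08 kHz, folds to fs − 26.58 kHz = 13.58 kHz.
53.74 kHz mod fs = 13.58 kHz.
13.58 kHz ≤ fs/2 = 20.08 kHz, appears at 13.58 kHz.
81.94 kHz mod fs = 1.62 kHz.
1.62 kHz ≤ fs/2 = 20.08 kHz, appears at 1.62 kHz.
26.58 kHz and 53.74 kHz both map to 13.58 kHz.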